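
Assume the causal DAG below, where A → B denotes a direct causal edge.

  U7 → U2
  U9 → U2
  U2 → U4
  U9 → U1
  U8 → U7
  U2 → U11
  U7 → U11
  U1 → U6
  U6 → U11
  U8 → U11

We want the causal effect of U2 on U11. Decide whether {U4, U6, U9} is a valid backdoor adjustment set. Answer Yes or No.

Backdoor paths from U2 to U11 (paths whose first edge points into U2):
  P1: U2 <- U9 -> U1 -> U6 -> U11
  P2: U2 <- U7 <- U8 -> U11
  P3: U2 <- U7 -> U11
Condition 1 (no descendant of U2 in the set): FAILS — U4 is a descendant of U2.
Condition 2 (every backdoor path blocked by {U4, U6, U9}):
  P1: blocked at fork node U9 ∈ conditioning set.
  P2: open — no interior node is in the conditioning set.
  P3: open — no interior node is in the conditioning set.
{U4, U6, U9} does not satisfy the backdoor criterion.

No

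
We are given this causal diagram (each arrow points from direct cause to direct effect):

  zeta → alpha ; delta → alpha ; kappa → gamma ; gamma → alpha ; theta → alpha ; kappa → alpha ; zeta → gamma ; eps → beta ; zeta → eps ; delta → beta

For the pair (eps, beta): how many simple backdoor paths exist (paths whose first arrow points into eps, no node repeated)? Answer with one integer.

3

A backdoor path from eps to beta is any simple undirected path whose first edge points into eps (i.e. leaves eps via a parent).
Parents of eps: {zeta}.
Enumerating:
  P1: eps <- zeta -> gamma <- kappa -> alpha <- delta -> beta
  P2: eps <- zeta -> gamma -> alpha <- delta -> beta
  P3: eps <- zeta -> alpha <- delta -> beta
That exhausts the simple backdoor paths. Count: 3.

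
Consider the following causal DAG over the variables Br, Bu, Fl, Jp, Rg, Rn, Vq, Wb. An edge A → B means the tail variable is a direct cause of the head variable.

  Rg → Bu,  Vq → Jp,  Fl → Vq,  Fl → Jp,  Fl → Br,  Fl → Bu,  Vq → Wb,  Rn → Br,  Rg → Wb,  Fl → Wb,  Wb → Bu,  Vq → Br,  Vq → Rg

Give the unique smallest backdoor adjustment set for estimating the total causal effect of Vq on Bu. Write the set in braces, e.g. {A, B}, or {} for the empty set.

Variables eligible for adjustment (non-descendants of Vq, excluding Vq and Bu): {Fl, Rn}.
Backdoor paths from Vq to Bu:
  P1: Vq <- Fl -> Wb <- Rg -> Bu
  P2: Vq <- Fl -> Wb -> Bu
  P3: Vq <- Fl -> Bu
The empty set is not sufficient: P2 (Vq <- Fl -> Wb -> Bu) has no collider blocking it and no conditioned non-collider, so it is open.
Try {Fl}:
  P1: blocked at fork node Fl ∈ conditioning set.
  P2: blocked at fork node Fl ∈ conditioning set.
  P3: blocked at fork node Fl ∈ conditioning set.
{Fl} contains no descendant of Vq and blocks every backdoor path.
No other singleton works — e.g. {Rn} leaves P2 open — so {Fl} is the unique smallest valid adjustment set.

{Fl}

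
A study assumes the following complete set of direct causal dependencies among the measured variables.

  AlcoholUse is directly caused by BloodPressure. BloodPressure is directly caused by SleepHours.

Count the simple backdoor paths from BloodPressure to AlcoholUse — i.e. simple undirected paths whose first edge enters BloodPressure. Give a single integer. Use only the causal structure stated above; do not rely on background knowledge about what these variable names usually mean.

0

A backdoor path from BloodPressure to AlcoholUse is any simple undirected path whose first edge points into BloodPressure (i.e. leaves BloodPressure via a parent).
Parents of BloodPressure: {SleepHours}.
No simple path from any parent of BloodPressure reaches AlcoholUse without revisiting BloodPressure, so there are no backdoor paths.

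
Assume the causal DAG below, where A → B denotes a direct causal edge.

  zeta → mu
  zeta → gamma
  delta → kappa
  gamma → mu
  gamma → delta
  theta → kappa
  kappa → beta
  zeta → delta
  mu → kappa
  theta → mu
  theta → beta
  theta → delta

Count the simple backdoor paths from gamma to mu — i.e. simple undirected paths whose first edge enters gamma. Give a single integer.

7

A backdoor path from gamma to mu is any simple undirected path whose first edge points into gamma (i.e. leaves gamma via a parent).
Parents of gamma: {zeta}.
Enumerating:
  P1: gamma <- zeta -> delta <- theta -> mu
  P2: gamma <- zeta -> delta <- theta -> kappa <- mu
  P3: gamma <- zeta -> delta <- theta -> beta <- kappa <- mu
  P4: gamma <- zeta -> delta -> kappa <- theta -> mu
  P5: gamma <- zeta -> delta -> kappa <- mu
  P6: gamma <- zeta -> delta -> kappa -> beta <- theta -> mu
  P7: gamma <- zeta -> mu
That exhausts the simple backdoor paths. Count: 7.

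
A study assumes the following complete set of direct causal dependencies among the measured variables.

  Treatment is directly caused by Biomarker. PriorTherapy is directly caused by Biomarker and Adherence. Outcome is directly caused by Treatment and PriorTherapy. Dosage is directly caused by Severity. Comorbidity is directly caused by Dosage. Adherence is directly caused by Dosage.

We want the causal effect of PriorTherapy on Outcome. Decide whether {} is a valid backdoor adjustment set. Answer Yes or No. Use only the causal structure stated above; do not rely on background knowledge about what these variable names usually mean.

No

Backdoor paths from PriorTherapy to Outcome (paths whose first edge points into PriorTherapy):
  P1: PriorTherapy <- Biomarker -> Treatment -> Outcome
Condition 1 (no descendant of PriorTherapy in the set): holds — descendants of PriorTherapy are {Outcome}; none are in {}.
Condition 2 (every backdoor path blocked by {}):
  P1: open — no interior node is in the conditioning set.
{} does not satisfy the backdoor criterion.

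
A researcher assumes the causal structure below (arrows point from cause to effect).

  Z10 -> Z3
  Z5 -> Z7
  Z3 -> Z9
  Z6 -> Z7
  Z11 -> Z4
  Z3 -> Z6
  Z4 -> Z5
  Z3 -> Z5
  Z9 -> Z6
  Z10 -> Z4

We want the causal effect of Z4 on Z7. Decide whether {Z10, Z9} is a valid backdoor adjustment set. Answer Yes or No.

Yes

Backdoor paths from Z4 to Z7 (paths whose first edge points into Z4):
  P1: Z4 <- Z10 -> Z3 -> Z9 -> Z6 -> Z7
  P2: Z4 <- Z10 -> Z3 -> Z5 -> Z7
  P3: Z4 <- Z10 -> Z3 -> Z6 -> Z7
Condition 1 (no descendant of Z4 in the set): holds — descendants of Z4 are {Z5, Z7}; none are in {Z10, Z9}.
Condition 2 (every backdoor path blocked by {Z10, Z9}):
  P1: blocked at fork node Z10 ∈ conditioning set.
  P2: blocked at fork node Z10 ∈ conditioning set.
  P3: blocked at fork node Z10 ∈ conditioning set.
{Z10, Z9} satisfies the backdoor criterion.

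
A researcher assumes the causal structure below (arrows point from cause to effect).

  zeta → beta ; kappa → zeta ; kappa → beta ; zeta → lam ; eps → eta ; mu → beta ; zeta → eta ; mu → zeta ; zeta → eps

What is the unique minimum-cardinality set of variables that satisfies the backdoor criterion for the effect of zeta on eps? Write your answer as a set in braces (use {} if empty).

Variables eligible for adjustment (non-descendants of zeta, excluding zeta and eps): {kappa, mu}.
Backdoor paths from zeta to eps:
  (none)
With no backdoor paths the empty set already satisfies the criterion, and it is trivially minimal.

{}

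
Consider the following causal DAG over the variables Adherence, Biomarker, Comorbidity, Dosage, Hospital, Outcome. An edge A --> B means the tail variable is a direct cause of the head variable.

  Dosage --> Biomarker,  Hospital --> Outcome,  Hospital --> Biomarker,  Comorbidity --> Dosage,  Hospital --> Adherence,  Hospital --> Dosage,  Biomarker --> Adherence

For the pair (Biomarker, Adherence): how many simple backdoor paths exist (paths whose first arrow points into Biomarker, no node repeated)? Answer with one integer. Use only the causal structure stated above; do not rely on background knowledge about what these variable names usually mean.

2

A backdoor path from Biomarker to Adherence is any simple undirected path whose first edge points into Biomarker (i.e. leaves Biomarker via a parent).
Parents of Biomarker: {Dosage, Hospital}.
Enumerating:
  P1: Biomarker <- Hospital -> Adherence
  P2: Biomarker <- Dosage <- Hospital -> Adherence
That exhausts the simple backdoor paths. Count: 2.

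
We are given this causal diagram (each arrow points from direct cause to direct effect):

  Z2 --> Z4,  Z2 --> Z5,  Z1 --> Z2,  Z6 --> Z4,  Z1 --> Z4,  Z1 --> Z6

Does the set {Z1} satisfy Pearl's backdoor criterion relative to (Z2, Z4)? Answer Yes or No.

Yes

Backdoor paths from Z2 to Z4 (paths whose first edge points into Z2):
  P1: Z2 <- Z1 -> Z6 -> Z4
  P2: Z2 <- Z1 -> Z4
Condition 1 (no descendant of Z2 in the set): holds — descendants of Z2 are {Z4, Z5}; none are in {Z1}.
Condition 2 (every backdoor path blocked by {Z1}):
  P1: blocked at fork node Z1 ∈ conditioning set.
  P2: blocked at fork node Z1 ∈ conditioning set.
{Z1} satisfies the backdoor criterion.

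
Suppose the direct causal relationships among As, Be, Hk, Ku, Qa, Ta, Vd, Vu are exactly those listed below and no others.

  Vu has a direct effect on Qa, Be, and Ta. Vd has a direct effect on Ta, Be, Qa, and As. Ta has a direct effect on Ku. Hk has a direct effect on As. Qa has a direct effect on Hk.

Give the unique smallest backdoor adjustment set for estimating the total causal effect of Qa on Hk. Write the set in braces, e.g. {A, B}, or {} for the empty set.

Variables eligible for adjustment (non-descendants of Qa, excluding Qa and Hk): {Be, Ku, Ta, Vd, Vu}.
Backdoor paths from Qa to Hk:
  P1: Qa <- Vu -> Ta <- Vd -> As <- Hk
  P2: Qa <- Vu -> Be <- Vd -> As <- Hk
  P3: Qa <- Vd -> As <- Hk
Each backdoor path contains an unconditioned collider, so every path is already blocked with the empty conditioning set:
  P1: blocked at collider Ta (neither it nor any descendant is in the conditioning set).
  P2: blocked at collider Be (neither it nor any descendant is in the conditioning set).
  P3: blocked at collider As (neither it nor any descendant is in the conditioning set).
The empty set is therefore the unique smallest valid set.

{}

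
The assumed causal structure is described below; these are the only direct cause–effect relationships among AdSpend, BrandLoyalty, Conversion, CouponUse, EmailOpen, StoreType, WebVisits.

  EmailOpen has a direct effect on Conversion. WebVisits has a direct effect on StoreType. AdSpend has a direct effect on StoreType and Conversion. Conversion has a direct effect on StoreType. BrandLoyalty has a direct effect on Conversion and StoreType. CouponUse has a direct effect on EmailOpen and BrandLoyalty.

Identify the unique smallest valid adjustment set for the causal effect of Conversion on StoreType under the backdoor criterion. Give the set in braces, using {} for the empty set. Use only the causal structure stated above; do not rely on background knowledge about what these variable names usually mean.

{AdSpend, BrandLoyalty}

Variables eligible for adjustment (non-descendants of Conversion, excluding Conversion and StoreType): {AdSpend, BrandLoyalty, CouponUse, EmailOpen, WebVisits}.
Backdoor paths from Conversion to StoreType:
  P1: Conversion <- EmailOpen <- CouponUse -> BrandLoyalty -> StoreType
  P2: Conversion <- BrandLoyalty -> StoreType
  P3: Conversion <- AdSpend -> StoreType
The empty set is not sufficient: P1 (Conversion <- EmailOpen <- CouponUse -> BrandLoyalty -> StoreType) has no collider blocking it and no conditioned non-collider, so it is open.
Try {AdSpend, BrandLoyalty}:
  P1: blocked at chain node BrandLoyalty ∈ conditioning set.
  P2: blocked at fork node BrandLoyalty ∈ conditioning set.
  P3: blocked at fork node AdSpend ∈ conditioning set.
{AdSpend, BrandLoyalty} contains no descendant of Conversion and blocks every backdoor path.
Every element of {AdSpend, BrandLoyalty} is needed (dropping AdSpend leaves P3 open; dropping BrandLoyalty leaves P1 open), so no proper subset is valid.
Among all size-2 subsets of the eligible variables, only {AdSpend, BrandLoyalty} blocks every backdoor path, so it is the unique smallest valid adjustment set.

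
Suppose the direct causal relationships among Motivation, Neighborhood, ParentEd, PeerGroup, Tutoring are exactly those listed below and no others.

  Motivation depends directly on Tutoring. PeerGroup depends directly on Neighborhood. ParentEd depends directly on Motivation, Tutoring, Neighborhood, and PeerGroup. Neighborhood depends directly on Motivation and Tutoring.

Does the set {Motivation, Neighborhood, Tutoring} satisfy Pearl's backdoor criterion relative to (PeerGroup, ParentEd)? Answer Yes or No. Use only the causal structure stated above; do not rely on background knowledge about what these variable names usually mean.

Yes

Backdoor paths from PeerGroup to ParentEd (paths whose first edge points into PeerGroup):
  P1: PeerGroup <- Neighborhood <- Tutoring -> Motivation -> ParentEd
  P2: PeerGroup <- Neighborhood <- Tutoring -> ParentEd
  P3: PeerGroup <- Neighborhood <- Motivation <- Tutoring -> ParentEd
  P4: PeerGroup <- Neighborhood <- Motivation -> ParentEd
  P5: PeerGroup <- Neighborhood -> ParentEd
Condition 1 (no descendant of PeerGroup in the set): holds — descendants of PeerGroup are {ParentEd}; none are in {Motivation, Neighborhood, Tutoring}.
Condition 2 (every backdoor path blocked by {Motivation, Neighborhood, Tutoring}):
  P1: blocked at chain node Neighborhood ∈ conditioning set.
  P2: blocked at chain node Neighborhood ∈ conditioning set.
  P3: blocked at chain node Neighborhood ∈ conditioning set.
  P4: blocked at chain node Neighborhood ∈ conditioning set.
  P5: blocked at fork node Neighborhood ∈ conditioning set.
{Motivation, Neighborhood, Tutoring} satisfies the backdoor criterion.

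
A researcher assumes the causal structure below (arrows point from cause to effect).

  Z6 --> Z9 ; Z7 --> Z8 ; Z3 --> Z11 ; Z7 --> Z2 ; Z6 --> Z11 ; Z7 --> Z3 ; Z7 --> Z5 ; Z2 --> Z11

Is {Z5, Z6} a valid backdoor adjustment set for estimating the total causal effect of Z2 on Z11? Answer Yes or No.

Backdoor paths from Z2 to Z11 (paths whose first edge points into Z2):
  P1: Z2 <- Z7 -> Z3 -> Z11
Condition 1 (no descendant of Z2 in the set): holds — descendants of Z2 are {Z11}; none are in {Z5, Z6}.
Condition 2 (every backdoor path blocked by {Z5, Z6}):
  P1: open — no interior node is in the conditioning set.
{Z5, Z6} does not satisfy the backdoor criterion.

No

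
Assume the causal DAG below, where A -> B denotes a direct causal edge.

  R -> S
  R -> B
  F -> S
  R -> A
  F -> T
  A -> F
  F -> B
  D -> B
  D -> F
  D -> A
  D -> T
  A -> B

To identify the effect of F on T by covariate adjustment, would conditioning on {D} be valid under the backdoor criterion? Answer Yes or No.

Backdoor paths from F to T (paths whose first edge points into F):
  P1: F <- D -> T
  P2: F <- A <- D -> T
  P3: F <- A <- R -> B <- D -> T
  P4: F <- A -> B <- D -> T
Condition 1 (no descendant of F in the set): holds — descendants of F are {B, S, T}; none are in {D}.
Condition 2 (every backdoor path blocked by {D}):
  P1: blocked at fork node D ∈ conditioning set.
  P2: blocked at fork node D ∈ conditioning set.
  P3: blocked at collider B (neither it nor any descendant is in the conditioning set).
  P4: blocked at collider B (neither it nor any descendant is in the conditioning set).
{D} satisfies the backdoor criterion.

Yes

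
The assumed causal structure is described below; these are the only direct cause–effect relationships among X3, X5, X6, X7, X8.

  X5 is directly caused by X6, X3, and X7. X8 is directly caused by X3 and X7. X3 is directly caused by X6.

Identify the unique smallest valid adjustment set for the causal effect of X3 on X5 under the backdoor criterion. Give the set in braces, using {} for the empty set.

Variables eligible for adjustment (non-descendants of X3, excluding X3 and X5): {X6, X7}.
Backdoor paths from X3 to X5:
  P1: X3 <- X6 -> X5
The empty set is not sufficient: P1 (X3 <- X6 -> X5) has no collider blocking it and no conditioned non-collider, so it is open.
Try {X6}:
  P1: blocked at fork node X6 ∈ conditioning set.
{X6} contains no descendant of X3 and blocks every backdoor path.
No other singleton works — e.g. {X7} leaves P1 open — so {X6} is the unique smallest valid adjustment set.

{X6}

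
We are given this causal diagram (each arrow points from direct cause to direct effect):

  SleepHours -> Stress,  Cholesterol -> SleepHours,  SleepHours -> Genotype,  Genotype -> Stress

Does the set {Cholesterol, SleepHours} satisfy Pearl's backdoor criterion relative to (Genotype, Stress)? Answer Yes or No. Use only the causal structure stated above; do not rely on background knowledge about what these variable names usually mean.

Backdoor paths from Genotype to Stress (paths whose first edge points into Genotype):
  P1: Genotype <- SleepHours -> Stress
Condition 1 (no descendant of Genotype in the set): holds — descendants of Genotype are {Stress}; none are in {Cholesterol, SleepHours}.
Condition 2 (every backdoor path blocked by {Cholesterol, SleepHours}):
  P1: blocked at fork node SleepHours ∈ conditioning set.
{Cholesterol, SleepHours} satisfies the backdoor criterion.

Yes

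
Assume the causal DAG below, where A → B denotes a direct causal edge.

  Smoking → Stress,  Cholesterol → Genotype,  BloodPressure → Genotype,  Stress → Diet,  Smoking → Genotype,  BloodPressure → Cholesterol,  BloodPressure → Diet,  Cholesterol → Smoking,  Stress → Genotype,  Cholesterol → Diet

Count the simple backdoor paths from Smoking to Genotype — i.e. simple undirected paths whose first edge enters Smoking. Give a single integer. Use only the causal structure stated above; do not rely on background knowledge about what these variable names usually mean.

5

A backdoor path from Smoking to Genotype is any simple undirected path whose first edge points into Smoking (i.e. leaves Smoking via a parent).
Parents of Smoking: {Cholesterol}.
Enumerating:
  P1: Smoking <- Cholesterol <- BloodPressure -> Diet <- Stress -> Genotype
  P2: Smoking <- Cholesterol <- BloodPressure -> Genotype
  P3: Smoking <- Cholesterol -> Diet <- BloodPressure -> Genotype
  P4: Smoking <- Cholesterol -> Diet <- Stress -> Genotype
  P5: Smoking <- Cholesterol -> Genotype
That exhausts the simple backdoor paths. Count: 5.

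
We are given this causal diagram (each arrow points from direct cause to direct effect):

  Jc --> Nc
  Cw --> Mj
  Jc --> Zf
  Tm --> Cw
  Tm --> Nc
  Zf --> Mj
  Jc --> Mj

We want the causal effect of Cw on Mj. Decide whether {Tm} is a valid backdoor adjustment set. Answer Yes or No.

Yes

Backdoor paths from Cw to Mj (paths whose first edge points into Cw):
  P1: Cw <- Tm -> Nc <- Jc -> Zf -> Mj
  P2: Cw <- Tm -> Nc <- Jc -> Mj
Condition 1 (no descendant of Cw in the set): holds — descendants of Cw are {Mj}; none are in {Tm}.
Condition 2 (every backdoor path blocked by {Tm}):
  P1: blocked at fork node Tm ∈ conditioning set.
  P2: blocked at fork node Tm ∈ conditioning set.
{Tm} satisfies the backdoor criterion.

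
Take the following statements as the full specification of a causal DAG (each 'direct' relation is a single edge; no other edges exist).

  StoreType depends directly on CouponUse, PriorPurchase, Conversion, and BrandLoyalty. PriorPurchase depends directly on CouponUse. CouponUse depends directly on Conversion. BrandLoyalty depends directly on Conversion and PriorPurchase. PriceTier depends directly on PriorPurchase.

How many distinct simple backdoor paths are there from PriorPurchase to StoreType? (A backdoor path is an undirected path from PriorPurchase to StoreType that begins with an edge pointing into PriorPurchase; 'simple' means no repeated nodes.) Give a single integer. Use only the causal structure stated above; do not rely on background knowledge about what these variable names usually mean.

A backdoor path from PriorPurchase to StoreType is any simple undirected path whose first edge points into PriorPurchase (i.e. leaves PriorPurchase via a parent).
Parents of PriorPurchase: {CouponUse}.
Enumerating:
  P1: PriorPurchase <- CouponUse <- Conversion -> BrandLoyalty -> StoreType
  P2: PriorPurchase <- CouponUse <- Conversion -> StoreType
  P3: PriorPurchase <- CouponUse -> StoreType
That exhausts the simple backdoor paths. Count: 3.

3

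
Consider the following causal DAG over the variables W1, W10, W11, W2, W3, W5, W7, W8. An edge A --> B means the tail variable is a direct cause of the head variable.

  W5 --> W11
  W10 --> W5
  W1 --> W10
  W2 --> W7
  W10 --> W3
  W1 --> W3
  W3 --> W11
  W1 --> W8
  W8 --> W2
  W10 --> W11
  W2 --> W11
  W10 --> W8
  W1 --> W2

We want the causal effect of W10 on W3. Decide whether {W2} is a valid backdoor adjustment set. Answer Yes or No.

No

Backdoor paths from W10 to W3 (paths whose first edge points into W10):
  P1: W10 <- W1 -> W8 -> W2 -> W11 <- W3
  P2: W10 <- W1 -> W3
  P3: W10 <- W1 -> W2 -> W11 <- W3
Condition 1 (no descendant of W10 in the set): FAILS — W2 is a descendant of W10.
Condition 2 (every backdoor path blocked by {W2}):
  P1: blocked at chain node W2 ∈ conditioning set.
  P2: open — no interior node is in the conditioning set.
  P3: blocked at chain node W2 ∈ conditioning set.
{W2} does not satisfy the backdoor criterion.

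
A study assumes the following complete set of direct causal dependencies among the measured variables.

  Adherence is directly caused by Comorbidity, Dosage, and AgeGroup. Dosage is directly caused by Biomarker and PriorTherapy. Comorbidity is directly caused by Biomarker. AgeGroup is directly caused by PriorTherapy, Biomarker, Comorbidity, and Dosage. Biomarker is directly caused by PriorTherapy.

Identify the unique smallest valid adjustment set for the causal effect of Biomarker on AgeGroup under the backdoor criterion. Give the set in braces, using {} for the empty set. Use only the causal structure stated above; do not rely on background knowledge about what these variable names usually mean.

Variables eligible for adjustment (non-descendants of Biomarker, excluding Biomarker and AgeGroup): {PriorTherapy}.
Backdoor paths from Biomarker to AgeGroup:
  P1: Biomarker <- PriorTherapy -> Dosage -> AgeGroup
  P2: Biomarker <- PriorTherapy -> Dosage -> Adherence <- Comorbidity -> AgeGroup
  P3: Biomarker <- PriorTherapy -> Dosage -> Adherence <- AgeGroup
  P4: Biomarker <- PriorTherapy -> AgeGroup
The empty set is not sufficient: P1 (Biomarker <- PriorTherapy -> Dosage -> AgeGroup) has no collider blocking it and no conditioned non-collider, so it is open.
Try {PriorTherapy}:
  P1: blocked at fork node PriorTherapy ∈ conditioning set.
  P2: blocked at fork node PriorTherapy ∈ conditioning set.
  P3: blocked at fork node PriorTherapy ∈ conditioning set.
  P4: blocked at fork node PriorTherapy ∈ conditioning set.
{PriorTherapy} contains no descendant of Biomarker and blocks every backdoor path.
{PriorTherapy} is the unique smallest valid adjustment set.

{PriorTherapy}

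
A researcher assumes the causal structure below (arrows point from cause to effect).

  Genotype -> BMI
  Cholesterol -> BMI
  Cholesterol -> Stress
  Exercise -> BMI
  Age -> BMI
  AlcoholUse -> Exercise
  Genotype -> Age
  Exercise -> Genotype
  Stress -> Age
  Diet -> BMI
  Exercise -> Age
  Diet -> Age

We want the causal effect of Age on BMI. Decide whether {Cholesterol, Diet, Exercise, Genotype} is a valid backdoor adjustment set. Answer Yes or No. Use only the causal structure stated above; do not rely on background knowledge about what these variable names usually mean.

Backdoor paths from Age to BMI (paths whose first edge points into Age):
  P1: Age <- Exercise -> Genotype -> BMI
  P2: Age <- Exercise -> BMI
  P3: Age <- Genotype <- Exercise -> BMI
  P4: Age <- Genotype -> BMI
  P5: Age <- Diet -> BMI
  P6: Age <- Stress <- Cholesterol -> BMI
Condition 1 (no descendant of Age in the set): holds — descendants of Age are {BMI}; none are in {Cholesterol, Diet, Exercise, Genotype}.
Condition 2 (every backdoor path blocked by {Cholesterol, Diet, Exercise, Genotype}):
  P1: blocked at fork node Exercise ∈ conditioning set.
  P2: blocked at fork node Exercise ∈ conditioning set.
  P3: blocked at chain node Genotype ∈ conditioning set.
  P4: blocked at fork node Genotype ∈ conditioning set.
  P5: blocked at fork node Diet ∈ conditioning set.
  P6: blocked at fork node Cholesterol ∈ conditioning set.
{Cholesterol, Diet, Exercise, Genotype} satisfies the backdoor criterion.

Yes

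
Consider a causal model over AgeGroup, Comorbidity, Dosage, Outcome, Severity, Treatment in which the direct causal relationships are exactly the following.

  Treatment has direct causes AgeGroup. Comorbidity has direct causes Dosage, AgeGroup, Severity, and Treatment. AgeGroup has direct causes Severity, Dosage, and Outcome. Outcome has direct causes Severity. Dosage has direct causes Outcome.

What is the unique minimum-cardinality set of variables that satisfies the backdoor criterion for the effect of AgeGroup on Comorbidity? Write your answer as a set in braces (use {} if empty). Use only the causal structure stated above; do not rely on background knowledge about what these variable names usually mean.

{Dosage, Severity}

Variables eligible for adjustment (non-descendants of AgeGroup, excluding AgeGroup and Comorbidity): {Dosage, Outcome, Severity}.
Backdoor paths from AgeGroup to Comorbidity:
  P1: AgeGroup <- Severity -> Outcome -> Dosage -> Comorbidity
  P2: AgeGroup <- Severity -> Comorbidity
  P3: AgeGroup <- Outcome <- Severity -> Comorbidity
  P4: AgeGroup <- Outcome -> Dosage -> Comorbidity
  P5: AgeGroup <- Dosage <- Outcome <- Severity -> Comorbidity
  P6: AgeGroup <- Dosage -> Comorbidity
The empty set is not sufficient: P1 (AgeGroup <- Severity -> Outcome -> Dosage -> Comorbidity) has no collider blocking it and no conditioned non-collider, so it is open.
Try {Dosage, Severity}:
  P1: blocked at fork node Severity ∈ conditioning set.
  P2: blocked at fork node Severity ∈ conditioning set.
  P3: blocked at fork node Severity ∈ conditioning set.
  P4: blocked at chain node Dosage ∈ conditioning set.
  P5: blocked at chain node Dosage ∈ conditioning set.
  P6: blocked at fork node Dosage ∈ conditioning set.
{Dosage, Severity} contains no descendant of AgeGroup and blocks every backdoor path.
Every element of {Dosage, Severity} is needed (dropping Dosage leaves P4 open; dropping Severity leaves P2 open), so no proper subset is valid.
Among all size-2 subsets of the eligible variables, only {Dosage, Severity} blocks every backdoor path, so it is the unique smallest valid adjustment set.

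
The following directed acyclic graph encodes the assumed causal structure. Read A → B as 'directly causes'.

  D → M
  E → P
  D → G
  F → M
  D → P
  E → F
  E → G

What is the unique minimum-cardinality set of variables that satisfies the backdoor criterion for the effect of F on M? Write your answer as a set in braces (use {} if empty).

Variables eligible for adjustment (non-descendants of F, excluding F and M): {D, E, G, P}.
Backdoor paths from F to M:
  P1: F <- E -> P <- D -> M
  P2: F <- E -> G <- D -> M
Each backdoor path contains an unconditioned collider, so every path is already blocked with the empty conditioning set:
  P1: blocked at collider P (neither it nor any descendant is in the conditioning set).
  P2: blocked at collider G (neither it nor any descendant is in the conditioning set).
The empty set is therefore the unique smallest valid set.

{}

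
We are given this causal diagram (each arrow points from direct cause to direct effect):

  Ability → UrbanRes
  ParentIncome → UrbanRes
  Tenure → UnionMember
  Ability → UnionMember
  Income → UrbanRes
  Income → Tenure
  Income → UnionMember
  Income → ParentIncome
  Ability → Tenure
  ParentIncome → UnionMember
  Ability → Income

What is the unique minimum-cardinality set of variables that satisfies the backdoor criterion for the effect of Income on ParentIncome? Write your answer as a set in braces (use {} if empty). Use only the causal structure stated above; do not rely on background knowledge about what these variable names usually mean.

Variables eligible for adjustment (non-descendants of Income, excluding Income and ParentIncome): {Ability}.
Backdoor paths from Income to ParentIncome:
  P1: Income <- Ability -> UrbanRes <- ParentIncome
  P2: Income <- Ability -> Tenure -> UnionMember <- ParentIncome
  P3: Income <- Ability -> UnionMember <- ParentIncome
Each backdoor path contains an unconditioned collider, so every path is already blocked with the empty conditioning set:
  P1: blocked at collider UrbanRes (neither it nor any descendant is in the conditioning set).
  P2: blocked at collider UnionMember (neither it nor any descendant is in the conditioning set).
  P3: blocked at collider UnionMember (neither it nor any descendant is in the conditioning set).
The empty set is therefore the unique smallest valid set.

{}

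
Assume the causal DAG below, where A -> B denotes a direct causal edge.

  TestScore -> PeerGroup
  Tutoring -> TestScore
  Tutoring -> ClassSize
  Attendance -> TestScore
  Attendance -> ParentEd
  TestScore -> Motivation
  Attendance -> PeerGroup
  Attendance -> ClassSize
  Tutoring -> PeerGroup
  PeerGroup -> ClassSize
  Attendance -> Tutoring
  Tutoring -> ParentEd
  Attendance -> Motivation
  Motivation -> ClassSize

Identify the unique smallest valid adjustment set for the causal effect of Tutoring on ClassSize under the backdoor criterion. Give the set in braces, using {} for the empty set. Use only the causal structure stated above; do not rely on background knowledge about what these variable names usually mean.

{Attendance}

Variables eligible for adjustment (non-descendants of Tutoring, excluding Tutoring and ClassSize): {Attendance}.
Backdoor paths from Tutoring to ClassSize:
  P1: Tutoring <- Attendance -> TestScore -> Motivation -> ClassSize
  P2: Tutoring <- Attendance -> TestScore -> PeerGroup -> ClassSize
  P3: Tutoring <- Attendance -> Motivation <- TestScore -> PeerGroup -> ClassSize
  P4: Tutoring <- Attendance -> Motivation -> ClassSize
  P5: Tutoring <- Attendance -> PeerGroup <- TestScore -> Motivation -> ClassSize
  P6: Tutoring <- Attendance -> PeerGroup -> ClassSize
  P7: Tutoring <- Attendance -> ClassSize
The empty set is not sufficient: P1 (Tutoring <- Attendance -> TestScore -> Motivation -> ClassSize) has no collider blocking it and no conditioned non-collider, so it is open.
Try {Attendance}:
  P1: blocked at fork node Attendance ∈ conditioning set.
  P2: blocked at fork node Attendance ∈ conditioning set.
  P3: blocked at fork node Attendance ∈ conditioning set.
  P4: blocked at fork node Attendance ∈ conditioning set.
  P5: blocked at fork node Attendance ∈ conditioning set.
  P6: blocked at fork node Attendance ∈ conditioning set.
  P7: blocked at fork node Attendance ∈ conditioning set.
{Attendance} contains no descendant of Tutoring and blocks every backdoor path.
{Attendance} is the unique smallest valid adjustment set.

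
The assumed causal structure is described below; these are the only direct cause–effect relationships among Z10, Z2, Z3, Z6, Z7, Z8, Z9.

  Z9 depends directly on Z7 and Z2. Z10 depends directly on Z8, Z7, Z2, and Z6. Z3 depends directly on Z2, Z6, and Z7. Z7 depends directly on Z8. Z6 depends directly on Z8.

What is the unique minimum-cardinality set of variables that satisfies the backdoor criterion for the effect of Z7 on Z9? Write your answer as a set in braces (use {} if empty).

Variables eligible for adjustment (non-descendants of Z7, excluding Z7 and Z9): {Z2, Z6, Z8}.
Backdoor paths from Z7 to Z9:
  P1: Z7 <- Z8 -> Z6 -> Z3 <- Z2 -> Z9
  P2: Z7 <- Z8 -> Z6 -> Z10 <- Z2 -> Z9
  P3: Z7 <- Z8 -> Z10 <- Z2 -> Z9
  P4: Z7 <- Z8 -> Z10 <- Z6 -> Z3 <- Z2 -> Z9
Each backdoor path contains an unconditioned collider, so every path is already blocked with the empty conditioning set:
  P1: blocked at collider Z3 (neither it nor any descendant is in the conditioning set).
  P2: blocked at collider Z10 (neither it nor any descendant is in the conditioning set).
  P3: blocked at collider Z10 (neither it nor any descendant is in the conditioning set).
  P4: blocked at collider Z10 (neither it nor any descendant is in the conditioning set).
The empty set is therefore the unique smallest valid set.

{}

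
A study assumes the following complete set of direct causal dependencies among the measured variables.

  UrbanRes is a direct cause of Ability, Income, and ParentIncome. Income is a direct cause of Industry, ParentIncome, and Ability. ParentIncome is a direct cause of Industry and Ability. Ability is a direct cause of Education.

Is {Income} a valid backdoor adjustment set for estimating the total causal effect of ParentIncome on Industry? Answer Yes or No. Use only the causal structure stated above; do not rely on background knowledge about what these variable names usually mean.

Yes

Backdoor paths from ParentIncome to Industry (paths whose first edge points into ParentIncome):
  P1: ParentIncome <- UrbanRes -> Income -> Industry
  P2: ParentIncome <- UrbanRes -> Ability <- Income -> Industry
  P3: ParentIncome <- Income -> Industry
Condition 1 (no descendant of ParentIncome in the set): holds — descendants of ParentIncome are {Ability, Education, Industry}; none are in {Income}.
Condition 2 (every backdoor path blocked by {Income}):
  P1: blocked at chain node Income ∈ conditioning set.
  P2: blocked at collider Ability (neither it nor any descendant is in the conditioning set).
  P3: blocked at fork node Income ∈ conditioning set.
{Income} satisfies the backdoor criterion.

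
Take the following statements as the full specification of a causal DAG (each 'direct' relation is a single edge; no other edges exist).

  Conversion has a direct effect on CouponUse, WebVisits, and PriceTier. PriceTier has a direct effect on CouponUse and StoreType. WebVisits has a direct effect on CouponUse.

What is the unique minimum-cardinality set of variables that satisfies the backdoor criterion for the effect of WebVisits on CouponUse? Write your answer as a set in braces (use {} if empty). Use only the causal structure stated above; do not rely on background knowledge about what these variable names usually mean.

{Conversion}

Variables eligible for adjustment (non-descendants of WebVisits, excluding WebVisits and CouponUse): {Conversion, PriceTier, StoreType}.
Backdoor paths from WebVisits to CouponUse:
  P1: WebVisits <- Conversion -> PriceTier -> CouponUse
  P2: WebVisits <- Conversion -> CouponUse
The empty set is not sufficient: P1 (WebVisits <- Conversion -> PriceTier -> CouponUse) has no collider blocking it and no conditioned non-collider, so it is open.
Try {Conversion}:
  P1: blocked at fork node Conversion ∈ conditioning set.
  P2: blocked at fork node Conversion ∈ conditioning set.
{Conversion} contains no descendant of WebVisits and blocks every backdoor path.
No other singleton works — e.g. {PriceTier} leaves P2 open — so {Conversion} is the unique smallest valid adjustment set.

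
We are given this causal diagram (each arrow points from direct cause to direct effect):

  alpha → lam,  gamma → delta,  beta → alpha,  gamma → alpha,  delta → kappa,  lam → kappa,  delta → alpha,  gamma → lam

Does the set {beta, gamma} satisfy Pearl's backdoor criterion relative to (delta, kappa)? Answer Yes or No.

Yes

Backdoor paths from delta to kappa (paths whose first edge points into delta):
  P1: delta <- gamma -> alpha -> lam -> kappa
  P2: delta <- gamma -> lam -> kappa
Condition 1 (no descendant of delta in the set): holds — descendants of delta are {alpha, kappa, lam}; none are in {beta, gamma}.
Condition 2 (every backdoor path blocked by {beta, gamma}):
  P1: blocked at fork node gamma ∈ conditioning set.
  P2: blocked at fork node gamma ∈ conditioning set.
{beta, gamma} satisfies the backdoor criterion.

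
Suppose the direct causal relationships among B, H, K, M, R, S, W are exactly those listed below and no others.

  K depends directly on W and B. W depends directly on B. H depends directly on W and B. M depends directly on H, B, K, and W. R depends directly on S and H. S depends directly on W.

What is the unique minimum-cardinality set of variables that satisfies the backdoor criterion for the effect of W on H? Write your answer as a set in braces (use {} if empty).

{B}

Variables eligible for adjustment (non-descendants of W, excluding W and H): {B}.
Backdoor paths from W to H:
  P1: W <- B -> K -> M <- H
  P2: W <- B -> H
  P3: W <- B -> M <- H
The empty set is not sufficient: P2 (W <- B -> H) has no collider blocking it and no conditioned non-collider, so it is open.
Try {B}:
  P1: blocked at fork node B ∈ conditioning set.
  P2: blocked at fork node B ∈ conditioning set.
  P3: blocked at fork node B ∈ conditioning set.
{B} contains no descendant of W and blocks every backdoor path.
{B} is the unique smallest valid adjustment set.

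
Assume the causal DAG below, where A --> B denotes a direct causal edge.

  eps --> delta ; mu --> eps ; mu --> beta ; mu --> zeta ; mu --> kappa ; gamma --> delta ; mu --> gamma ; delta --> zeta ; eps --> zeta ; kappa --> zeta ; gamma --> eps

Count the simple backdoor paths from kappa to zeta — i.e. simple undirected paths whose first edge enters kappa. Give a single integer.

A backdoor path from kappa to zeta is any simple undirected path whose first edge points into kappa (i.e. leaves kappa via a parent).
Parents of kappa: {mu}.
Enumerating:
  P1: kappa <- mu -> gamma -> eps -> delta -> zeta
  P2: kappa <- mu -> gamma -> eps -> zeta
  P3: kappa <- mu -> gamma -> delta <- eps -> zeta
  P4: kappa <- mu -> gamma -> delta -> zeta
  P5: kappa <- mu -> eps <- gamma -> delta -> zeta
  P6: kappa <- mu -> eps -> delta -> zeta
  P7: kappa <- mu -> eps -> zeta
  P8: kappa <- mu -> zeta
That exhausts the simple backdoor paths. Count: 8.

8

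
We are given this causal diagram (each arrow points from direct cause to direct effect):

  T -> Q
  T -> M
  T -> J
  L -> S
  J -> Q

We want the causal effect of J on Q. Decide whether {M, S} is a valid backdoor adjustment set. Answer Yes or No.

No

Backdoor paths from J to Q (paths whose first edge points into J):
  P1: J <- T -> Q
Condition 1 (no descendant of J in the set): holds — descendants of J are {Q}; none are in {M, S}.
Condition 2 (every backdoor path blocked by {M, S}):
  P1: open — no interior node is in the conditioning set.
{M, S} does not satisfy the backdoor criterion.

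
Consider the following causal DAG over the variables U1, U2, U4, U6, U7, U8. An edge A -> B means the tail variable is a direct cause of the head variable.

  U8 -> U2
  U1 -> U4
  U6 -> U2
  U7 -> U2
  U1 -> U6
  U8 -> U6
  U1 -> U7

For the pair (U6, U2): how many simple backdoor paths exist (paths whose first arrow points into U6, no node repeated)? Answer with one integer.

A backdoor path from U6 to U2 is any simple undirected path whose first edge points into U6 (i.e. leaves U6 via a parent).
Parents of U6: {U1, U8}.
Enumerating:
  P1: U6 <- U1 -> U7 -> U2
  P2: U6 <- U8 -> U2
That exhausts the simple backdoor paths. Count: 2.

2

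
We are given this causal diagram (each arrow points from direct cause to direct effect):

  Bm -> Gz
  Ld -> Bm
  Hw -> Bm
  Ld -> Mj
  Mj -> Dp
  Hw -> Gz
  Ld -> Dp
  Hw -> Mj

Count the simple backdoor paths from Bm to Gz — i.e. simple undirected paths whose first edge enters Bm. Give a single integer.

A backdoor path from Bm to Gz is any simple undirected path whose first edge points into Bm (i.e. leaves Bm via a parent).
Parents of Bm: {Hw, Ld}.
Enumerating:
  P1: Bm <- Ld -> Mj <- Hw -> Gz
  P2: Bm <- Ld -> Dp <- Mj <- Hw -> Gz
  P3: Bm <- Hw -> Gz
That exhausts the simple backdoor paths. Count: 3.

3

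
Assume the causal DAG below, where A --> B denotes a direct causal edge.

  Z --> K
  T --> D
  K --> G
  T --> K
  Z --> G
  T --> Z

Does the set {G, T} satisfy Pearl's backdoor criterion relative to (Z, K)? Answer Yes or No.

Backdoor paths from Z to K (paths whose first edge points into Z):
  P1: Z <- T -> K
Condition 1 (no descendant of Z in the set): FAILS — G is a descendant of Z.
Condition 2 (every backdoor path blocked by {G, T}):
  P1: blocked at fork node T ∈ conditioning set.
{G, T} does not satisfy the backdoor criterion.

No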